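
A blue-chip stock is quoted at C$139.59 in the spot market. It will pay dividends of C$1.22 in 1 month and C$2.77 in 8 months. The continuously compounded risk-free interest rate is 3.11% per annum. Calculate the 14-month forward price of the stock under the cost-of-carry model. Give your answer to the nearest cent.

PV(dividends) I = 1.22·e^(−0.0311·1/12) + 2.77·e^(−0.0311·8/12)
I = 1.2168 + 2.7132 = 3.9300
F = (S − I)·e^(rT) = (139.59 − 3.9300) · e^(0.0311·14/12)
= 135.6600 · e^0.036283 = 135.6600 × 1.036949 = C$140.67

C$140.67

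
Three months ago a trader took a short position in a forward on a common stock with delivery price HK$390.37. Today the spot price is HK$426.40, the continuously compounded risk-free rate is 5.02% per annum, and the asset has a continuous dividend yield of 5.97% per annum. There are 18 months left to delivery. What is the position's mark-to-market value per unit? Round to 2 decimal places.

-HK$27.82

Current fair forward for the remaining 18 months: F = S·e^((r − q)·T), (r − q) = 0.0502 − 0.0597 = -0.0095
F = 426.40 · e^(-0.0095 × 18/12) = 426.40 × 0.985851 = 420.3669
Value of long forward = (F − K)·e^(−rT) = (420.3669 − 390.37) · e^(−0.0502·18/12)
= 29.9969 × 0.927465 = 27.82
Short position value = −(long value) = -HK$27.82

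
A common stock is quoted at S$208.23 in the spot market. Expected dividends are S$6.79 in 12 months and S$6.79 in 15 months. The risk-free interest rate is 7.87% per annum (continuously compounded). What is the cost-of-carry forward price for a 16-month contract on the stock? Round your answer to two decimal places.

S$217.46

PV(dividends) I = 6.79·e^(−0.0787·12/12) + 6.79·e^(−0.0787·15/12)
I = 6.2761 + 6.1538 = 12.4299
F = (S − I)·e^(rT) = (208.23 − 12.4299) · e^(0.0787·16/12)
= 195.8001 · e^0.104933 = 195.8001 × 1.110636 = S$217.46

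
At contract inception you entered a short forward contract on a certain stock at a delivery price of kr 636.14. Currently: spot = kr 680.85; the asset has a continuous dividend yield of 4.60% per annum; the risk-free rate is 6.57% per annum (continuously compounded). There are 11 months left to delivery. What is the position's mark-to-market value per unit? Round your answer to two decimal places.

-kr 53.78

Current fair forward for the remaining 11 months: F = S·e^((r − q)·T), (r − q) = 0.0657 − 0.0460 = 0.0197
F = 680.85 · e^(0.0197 × 11/12) = 680.85 × 1.018222 = 693.2564
Value of long forward = (F − K)·e^(−rT) = (693.2564 − 636.14) · e^(−0.0657·11/12)
= 57.1164 × 0.941553 = 53.78
Short position value = −(long value) = -kr 53.78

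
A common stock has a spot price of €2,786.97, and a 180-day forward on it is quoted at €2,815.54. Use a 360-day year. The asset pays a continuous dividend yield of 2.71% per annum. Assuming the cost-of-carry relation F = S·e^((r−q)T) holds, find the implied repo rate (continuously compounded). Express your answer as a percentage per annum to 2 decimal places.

From F = S·e^((r−q)T): (r − q) = ln(F/S)/T
ln(2815.54/2786.97) = ln(1.010251) = 0.010199
(r − q) = 0.010199 / (180/360) = 0.020398
r = ln(F/S)/T + q = 0.020398 + 0.0271 = 0.047498
r = 4.75%

4.75%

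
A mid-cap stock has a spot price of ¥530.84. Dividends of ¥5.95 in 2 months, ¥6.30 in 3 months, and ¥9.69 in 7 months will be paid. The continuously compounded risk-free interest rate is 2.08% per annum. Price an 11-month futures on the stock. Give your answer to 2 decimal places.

¥518.87

PV(dividends) I = 5.95·e^(−0.0208·2/12) + 6.30·e^(−0.0208·3/12) + 9.69·e^(−0.0208·7/12)
I = 5.9294 + 6.2673 + 9.5731 = 21.7698
F = (S − I)·e^(rT) = (530.84 − 21.7698) · e^(0.0208·11/12)
= 509.0702 · e^0.019067 = 509.0702 × 1.019250 = ¥518.87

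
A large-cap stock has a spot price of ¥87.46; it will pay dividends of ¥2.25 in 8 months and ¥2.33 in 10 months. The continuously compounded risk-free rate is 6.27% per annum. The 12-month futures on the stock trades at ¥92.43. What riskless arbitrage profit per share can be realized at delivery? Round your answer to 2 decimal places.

PV(dividends) I = 2.25·e^(−0.0627·8/12) + 2.33·e^(−0.0627·10/12) = 4.3693
Fair futures F* = (S − I)·e^(rT) = (87.46 − 4.3693)·e^0.062700 = 83.0907 × 1.064707 = 88.4672
Market ¥92.43 > fair 88.4672: forward overpriced → cash-and-carry (borrow at r, buy the stock and collect the dividends, short the forward).
Profit at T = |F_mkt − F*| = |92.43 − 88.4672| = ¥3.96 per share

¥3.96 per share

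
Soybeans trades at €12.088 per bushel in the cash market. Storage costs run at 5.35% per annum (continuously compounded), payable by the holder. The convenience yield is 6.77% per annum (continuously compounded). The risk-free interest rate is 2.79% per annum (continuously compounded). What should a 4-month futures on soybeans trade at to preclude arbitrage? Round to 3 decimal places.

Net carry = r + u − y = 0.0279 + 0.0535 − 0.0677 = 0.0137
F = S·e^((r+u−y)T) = 12.088 · e^(0.0137 × 4/12) = 12.088 · e^0.004567
= 12.088 × 1.004577 = €12.143 per bushel

€12.143 per bushel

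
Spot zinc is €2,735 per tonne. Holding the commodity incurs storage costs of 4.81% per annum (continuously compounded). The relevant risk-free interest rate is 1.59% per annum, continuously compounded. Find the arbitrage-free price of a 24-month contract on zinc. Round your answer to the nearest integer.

€3,108 per tonne

Net carry = r + u − y = 0.0159 + 0.0481 − 0.0000 = 0.0640
F = S·e^((r+u−y)T) = 2735 · e^(0.0640 × 24/12) = 2735 · e^0.128000
= 2735 × 1.136553 = €3,108 per tonne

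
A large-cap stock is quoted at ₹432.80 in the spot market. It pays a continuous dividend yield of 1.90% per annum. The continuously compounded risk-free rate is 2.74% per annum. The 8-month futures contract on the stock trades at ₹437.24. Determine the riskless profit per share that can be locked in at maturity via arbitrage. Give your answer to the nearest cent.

₹2.01 per share

Fair futures: F* = S·e^(carry·T), with carry = (r − q) = 0.0274 − 0.0190 = 0.0084
F* = 432.80 · e^(0.0084 × 8/12) = 432.80 · e^0.005600 = 432.80 × 1.005616 = ₹435.2306
Market ₹437.24 > fair ₹435.2306: forward overpriced → cash-and-carry (buy spot, short the forward).
At maturity, profit = |F_mkt − F*| = |437.24 − 435.2306| = ₹2.01 per share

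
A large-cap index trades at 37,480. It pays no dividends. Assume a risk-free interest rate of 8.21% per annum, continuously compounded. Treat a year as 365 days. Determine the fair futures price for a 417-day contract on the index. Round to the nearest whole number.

41,166

F = S·e^(rT) = 37480 · e^(0.0821 × 417/365)
= 37480 · e^0.093796 = 37480 × 1.098336
F = 41,166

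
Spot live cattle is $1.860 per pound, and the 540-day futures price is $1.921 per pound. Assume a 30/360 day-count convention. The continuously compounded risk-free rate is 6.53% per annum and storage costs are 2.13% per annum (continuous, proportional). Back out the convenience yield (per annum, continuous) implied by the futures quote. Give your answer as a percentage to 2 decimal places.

F = S·e^((r+u−y)T) ⇒ (r+u−y) = ln(F/S)/T
ln(1.921/1.860) = 0.032269; /T ⇒ 0.021513
y = r + u − ln(F/S)/T = 0.0653 + 0.0213 − 0.021513 = 0.065087
y = 6.51%

6.51%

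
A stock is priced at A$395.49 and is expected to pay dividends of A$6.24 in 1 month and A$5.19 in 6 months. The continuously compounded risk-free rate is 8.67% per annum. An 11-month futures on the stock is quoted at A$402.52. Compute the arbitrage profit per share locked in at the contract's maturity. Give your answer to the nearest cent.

PV(dividends) I = 6.24·e^(−0.0867·1/12) + 5.19·e^(−0.0867·6/12) = 11.1649
Fair futures F* = (S − I)·e^(rT) = (395.49 − 11.1649)·e^0.079475 = 384.3251 × 1.082718 = 416.1157
Market A$402.52 < fair 416.1157: forward underpriced → reverse cash-and-carry (short the stock, invest proceeds at r, pay the dividends, go long the forward).
Profit at T = |F_mkt − F*| = |402.52 − 416.1157| = A$13.60 per share

A$13.60 per share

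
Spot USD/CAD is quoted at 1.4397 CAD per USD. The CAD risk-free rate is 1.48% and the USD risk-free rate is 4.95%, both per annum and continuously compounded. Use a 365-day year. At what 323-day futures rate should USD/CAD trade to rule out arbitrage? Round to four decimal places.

1.3962

F = S·e^((r_CAD − r_USD)T) = 1.4397 · e^((0.0148 − 0.0495) × 323/365)
= 1.4397 · e^-0.030707 = 1.4397 × 0.969760
F = 1.3962 CAD per USD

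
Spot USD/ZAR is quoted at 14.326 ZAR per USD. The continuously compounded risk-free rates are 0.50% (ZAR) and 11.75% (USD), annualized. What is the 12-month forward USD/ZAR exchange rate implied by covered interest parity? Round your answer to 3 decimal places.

F = S·e^((r_ZAR − r_USD)T) = 14.326 · e^((0.0050 − 0.1175) × 12/12)
= 14.326 · e^-0.112500 = 14.326 × 0.893597
F = 12.802 ZAR per USD

12.802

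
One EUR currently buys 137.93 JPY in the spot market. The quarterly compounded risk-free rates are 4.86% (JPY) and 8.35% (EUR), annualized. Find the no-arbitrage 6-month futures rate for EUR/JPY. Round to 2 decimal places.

135.58

By covered interest parity, F = S · (1+r_JPY/4)^(4T) / (1+r_EUR/4)^(4T)
= 137.93 × 1.024448 / 1.042186 = 137.93 × 0.982980
F = 135.58 JPY per EUR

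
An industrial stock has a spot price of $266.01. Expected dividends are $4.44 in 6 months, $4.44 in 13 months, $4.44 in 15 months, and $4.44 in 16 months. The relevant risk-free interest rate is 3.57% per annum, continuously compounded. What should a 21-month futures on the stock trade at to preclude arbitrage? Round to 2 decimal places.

PV(dividends) I = 4.44·e^(−0.0357·6/12) + 4.44·e^(−0.0357·13/12) + 4.44·e^(−0.0357·15/12) + 4.44·e^(−0.0357·16/12)
I = 4.3614 + 4.2716 + 4.2462 + 4.2336 = 17.1128
F = (S − I)·e^(rT) = (266.01 − 17.1128) · e^(0.0357·21/12)
= 248.8972 · e^0.062475 = 248.8972 × 1.064468 = $264.94

$264.94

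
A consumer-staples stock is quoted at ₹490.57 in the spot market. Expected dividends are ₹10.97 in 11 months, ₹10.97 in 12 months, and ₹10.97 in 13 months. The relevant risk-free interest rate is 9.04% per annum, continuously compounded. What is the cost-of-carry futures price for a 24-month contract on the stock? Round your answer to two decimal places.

₹551.76

PV(dividends) I = 10.97·e^(−0.0904·11/12) + 10.97·e^(−0.0904·12/12) + 10.97·e^(−0.0904·13/12)
I = 10.0976 + 10.0218 + 9.9466 = 30.0660
F = (S − I)·e^(rT) = (490.57 − 30.0660) · e^(0.0904·24/12)
= 460.5040 · e^0.180800 = 460.5040 × 1.198176 = ₹551.76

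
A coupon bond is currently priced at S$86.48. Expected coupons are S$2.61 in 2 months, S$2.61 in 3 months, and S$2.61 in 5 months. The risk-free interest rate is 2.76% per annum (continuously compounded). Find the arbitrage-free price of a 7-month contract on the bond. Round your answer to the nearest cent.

PV(coupons) I = 2.61·e^(−0.0276·2/12) + 2.61·e^(−0.0276·3/12) + 2.61·e^(−0.0276·5/12)
I = 2.5980 + 2.5921 + 2.5802 = 7.7703
F = (S − I)·e^(rT) = (86.48 − 7.7703) · e^(0.0276·7/12)
= 78.7097 · e^0.016100 = 78.7097 × 1.016230 = S$79.99

S$79.99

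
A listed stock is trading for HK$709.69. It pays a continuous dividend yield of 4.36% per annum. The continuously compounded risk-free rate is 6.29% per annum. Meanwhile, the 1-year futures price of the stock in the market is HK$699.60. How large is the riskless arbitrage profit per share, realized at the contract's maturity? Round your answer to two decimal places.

HK$23.92 per share

Fair futures: F* = S·e^(carry·T), with carry = (r − q) = 0.0629 − 0.0436 = 0.0193
F* = 709.69 · e^(0.0193 × 1) = 709.69 · e^0.019300 = 709.69 × 1.019487 = HK$723.5197
Market HK$699.60 < fair HK$723.5197: forward underpriced → reverse cash-and-carry (short spot, go long the forward).
At maturity, profit = |F_mkt − F*| = |699.60 − 723.5197| = HK$23.92 per share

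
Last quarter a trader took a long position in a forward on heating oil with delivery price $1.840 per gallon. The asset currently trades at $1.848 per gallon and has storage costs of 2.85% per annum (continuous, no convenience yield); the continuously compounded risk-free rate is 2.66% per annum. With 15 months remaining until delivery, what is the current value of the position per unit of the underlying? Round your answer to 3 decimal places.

$0.135 per gallon

Current fair forward for the remaining 15 months: F = S·e^((r + u)·T), (r + u) = 0.0266 + 0.0285 = 0.0551
F = 1.848 · e^(0.0551 × 15/12) = 1.848 × 1.071302 = 1.9798
Value of long forward = (F − K)·e^(−rT) = (1.9798 − 1.840) · e^(−0.0266·15/12)
= 0.1398 × 0.967297 = 0.135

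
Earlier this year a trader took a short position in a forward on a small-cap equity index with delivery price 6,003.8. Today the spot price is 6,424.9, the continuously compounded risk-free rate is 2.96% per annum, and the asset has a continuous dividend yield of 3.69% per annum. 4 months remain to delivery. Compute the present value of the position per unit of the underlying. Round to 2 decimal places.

Current fair forward for the remaining 4 months: F = S·e^((r − q)·T), (r − q) = 0.0296 − 0.0369 = -0.0073
F = 6424.9 · e^(-0.0073 × 4/12) = 6424.9 × 0.99756962 = 6409.2851
Value of long forward = (F − K)·e^(−rT) = (6409.2851 − 6003.8) · e^(−0.0296·4/12)
= 405.4851 × 0.99018185 = 401.50
Short position value = −(long value) = -401.50

-401.50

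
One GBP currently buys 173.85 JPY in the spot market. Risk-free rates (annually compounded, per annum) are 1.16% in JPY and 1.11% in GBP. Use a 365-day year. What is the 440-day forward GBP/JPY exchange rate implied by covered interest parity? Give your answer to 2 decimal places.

By covered interest parity, F = S · (1+r_JPY)^T / (1+r_GBP)^T
= 173.85 × 1.014000 / 1.013396 = 173.85 × 1.000596
F = 173.95 JPY per GBP

173.95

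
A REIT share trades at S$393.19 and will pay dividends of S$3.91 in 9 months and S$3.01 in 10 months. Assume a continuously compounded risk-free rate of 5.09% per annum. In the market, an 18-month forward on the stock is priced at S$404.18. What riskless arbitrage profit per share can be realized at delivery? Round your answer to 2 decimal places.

S$13.03 per share

PV(dividends) I = 3.91·e^(−0.0509·9/12) + 3.01·e^(−0.0509·10/12) = 6.6485
Fair forward F* = (S − I)·e^(rT) = (393.19 − 6.6485)·e^0.076350 = 386.5415 × 1.079340 = 417.2097
Market S$404.18 < fair 417.2097: forward underpriced → reverse cash-and-carry (short the stock, invest proceeds at r, pay the dividends, go long the forward).
Profit at T = |F_mkt − F*| = |404.18 − 417.2097| = S$13.03 per share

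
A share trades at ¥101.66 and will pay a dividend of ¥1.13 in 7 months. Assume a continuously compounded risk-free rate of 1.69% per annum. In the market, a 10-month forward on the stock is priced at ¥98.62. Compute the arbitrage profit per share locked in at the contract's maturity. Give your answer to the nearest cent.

¥3.35 per share

PV(dividends) I = 1.13·e^(−0.0169·7/12) = 1.1189
Fair forward F* = (S − I)·e^(rT) = (101.66 − 1.1189)·e^0.014083 = 100.5411 × 1.014183 = 101.9671
Market ¥98.62 < fair 101.9671: forward underpriced → reverse cash-and-carry (short the stock, invest proceeds at r, pay the dividends, go long the forward).
Profit at T = |F_mkt − F*| = |98.62 − 101.9671| = ¥3.35 per share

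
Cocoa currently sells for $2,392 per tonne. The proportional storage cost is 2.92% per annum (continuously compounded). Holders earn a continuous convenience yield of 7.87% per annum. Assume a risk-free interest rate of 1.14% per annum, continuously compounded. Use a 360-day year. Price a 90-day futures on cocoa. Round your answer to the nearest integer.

$2,369 per tonne

Net carry = r + u − y = 0.0114 + 0.0292 − 0.0787 = -0.0381
F = S·e^((r+u−y)T) = 2392 · e^(-0.0381 × 90/360) = 2392 · e^-0.009525
= 2392 × 0.990520 = $2,369 per tonne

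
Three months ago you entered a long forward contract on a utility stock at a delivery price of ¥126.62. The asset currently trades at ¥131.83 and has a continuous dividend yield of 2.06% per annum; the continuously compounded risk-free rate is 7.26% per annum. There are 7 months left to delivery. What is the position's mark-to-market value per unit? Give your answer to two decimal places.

Current fair forward for the remaining 7 months: F = S·e^((r − q)·T), (r − q) = 0.0726 − 0.0206 = 0.0520
F = 131.83 · e^(0.0520 × 7/12) = 131.83 × 1.030798 = 135.8901
Value of long forward = (F − K)·e^(−rT) = (135.8901 − 126.62) · e^(−0.0726·7/12)
= 9.2701 × 0.958534 = 8.89

¥8.89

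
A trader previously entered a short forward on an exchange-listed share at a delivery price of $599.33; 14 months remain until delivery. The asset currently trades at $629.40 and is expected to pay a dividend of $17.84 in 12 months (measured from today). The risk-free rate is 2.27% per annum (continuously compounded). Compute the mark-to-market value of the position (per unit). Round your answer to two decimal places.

PV(remaining dividends) I = 17.84·e^(−0.0227·12/12) = 17.4396
Current forward F = (S − I)·e^(rT) = (629.40 − 17.4396)·e^(0.0227·14/12) = 611.9604 × 1.026837 = 628.3836
Value (long) = (F − K)·e^(−rT) = (628.3836 − 599.33) × 0.973864 = 28.2943
Short position value = −(long value) = -$28.29

-$28.29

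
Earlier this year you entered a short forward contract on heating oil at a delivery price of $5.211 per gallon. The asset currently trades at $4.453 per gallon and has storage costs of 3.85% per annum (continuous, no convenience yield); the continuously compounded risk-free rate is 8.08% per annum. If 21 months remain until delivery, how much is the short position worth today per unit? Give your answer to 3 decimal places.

-$0.239 per gallon

Current fair forward for the remaining 21 months: F = S·e^((r + u)·T), (r + u) = 0.0808 + 0.0385 = 0.1193
F = 4.453 · e^(0.1193 × 21/12) = 4.453 × 1.232168 = 5.4868
Value of long forward = (F − K)·e^(−rT) = (5.4868 − 5.211) · e^(−0.0808·21/12)
= 0.2758 × 0.868142 = 0.239
Short position value = −(long value) = -$0.239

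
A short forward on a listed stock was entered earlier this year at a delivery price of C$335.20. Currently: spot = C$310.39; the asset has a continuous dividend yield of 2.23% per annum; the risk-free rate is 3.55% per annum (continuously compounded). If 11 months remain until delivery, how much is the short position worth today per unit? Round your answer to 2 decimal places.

Current fair forward for the remaining 11 months: F = S·e^((r − q)·T), (r − q) = 0.0355 − 0.0223 = 0.0132
F = 310.39 · e^(0.0132 × 11/12) = 310.39 × 1.012174 = 314.1687
Value of long forward = (F − K)·e^(−rT) = (314.1687 − 335.20) · e^(−0.0355·11/12)
= -21.0313 × 0.967982 = -20.36
Short position value = −(long value) = C$20.36

C$20.36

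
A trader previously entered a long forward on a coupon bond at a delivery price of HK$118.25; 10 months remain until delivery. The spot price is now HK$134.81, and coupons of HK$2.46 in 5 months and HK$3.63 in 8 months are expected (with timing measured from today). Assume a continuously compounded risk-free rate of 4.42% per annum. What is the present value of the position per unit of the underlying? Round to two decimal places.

HK$14.90

PV(remaining coupons) I = 2.46·e^(−0.0442·5/12) + 3.63·e^(−0.0442·8/12) = 5.9397
Current forward F = (S − I)·e^(rT) = (134.81 − 5.9397)·e^(0.0442·10/12) = 128.8703 × 1.037520 = 133.7055
Value (long) = (F − K)·e^(−rT) = (133.7055 − 118.25) × 0.963837 = 14.8966
Value = HK$14.90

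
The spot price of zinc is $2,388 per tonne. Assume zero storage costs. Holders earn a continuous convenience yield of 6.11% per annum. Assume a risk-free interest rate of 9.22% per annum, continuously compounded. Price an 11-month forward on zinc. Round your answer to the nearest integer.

$2,457 per tonne

Net carry = r + u − y = 0.0922 + 0.0000 − 0.0611 = 0.0311
F = S·e^((r+u−y)T) = 2388 · e^(0.0311 × 11/12) = 2388 · e^0.028508
= 2388 × 1.028918 = $2,457 per tonne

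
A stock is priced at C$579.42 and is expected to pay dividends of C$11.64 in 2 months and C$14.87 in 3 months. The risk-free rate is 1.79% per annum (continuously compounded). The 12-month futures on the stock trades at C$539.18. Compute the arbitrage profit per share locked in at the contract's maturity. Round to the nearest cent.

C$23.82 per share

PV(dividends) I = 11.64·e^(−0.0179·2/12) + 14.87·e^(−0.0179·3/12) = 26.4089
Fair futures F* = (S − I)·e^(rT) = (579.42 − 26.4089)·e^0.017900 = 553.0111 × 1.018061 = 562.9990
Market C$539.18 < fair 562.9990: forward underpriced → reverse cash-and-carry (short the stock, invest proceeds at r, pay the dividends, go long the forward).
Profit at T = |F_mkt − F*| = |539.18 − 562.9990| = C$23.82 per share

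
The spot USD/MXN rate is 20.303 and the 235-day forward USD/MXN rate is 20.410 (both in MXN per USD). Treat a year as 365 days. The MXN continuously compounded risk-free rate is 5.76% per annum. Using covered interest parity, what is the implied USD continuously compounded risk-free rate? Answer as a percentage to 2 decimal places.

F = S·e^((r_MXN − r_USD)T) ⇒ r_USD = r_MXN − ln(F/S)/T
ln(20.410/20.303) = 0.005256; /(235/365) = 0.008164
r_USD = 0.0576 − 0.008164 = 0.049436
r_USD = 4.94%

4.94%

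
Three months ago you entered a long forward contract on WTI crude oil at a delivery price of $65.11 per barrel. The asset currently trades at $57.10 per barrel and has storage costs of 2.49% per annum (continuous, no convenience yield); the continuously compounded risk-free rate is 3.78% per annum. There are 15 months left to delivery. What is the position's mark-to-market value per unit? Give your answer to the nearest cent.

Current fair forward for the remaining 15 months: F = S·e^((r + u)·T), (r + u) = 0.0378 + 0.0249 = 0.0627
F = 57.10 · e^(0.0627 × 15/12) = 57.10 × 1.081528 = 61.7552
Value of long forward = (F − K)·e^(−rT) = (61.7552 − 65.11) · e^(−0.0378·15/12)
= -3.3548 × 0.953849 = -3.20

-$3.20 per barrel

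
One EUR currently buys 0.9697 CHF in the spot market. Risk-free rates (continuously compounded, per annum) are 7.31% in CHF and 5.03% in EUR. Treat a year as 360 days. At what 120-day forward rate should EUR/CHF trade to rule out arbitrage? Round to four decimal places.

0.9771

F = S·e^((r_CHF − r_EUR)T) = 0.9697 · e^((0.0731 − 0.0503) × 120/360)
= 0.9697 · e^0.007600 = 0.9697 × 1.007629
F = 0.9771 CHF per EUR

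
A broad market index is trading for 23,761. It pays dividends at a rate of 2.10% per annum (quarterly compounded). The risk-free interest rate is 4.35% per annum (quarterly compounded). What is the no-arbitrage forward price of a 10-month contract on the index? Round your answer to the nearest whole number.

24,207

F = S · (1+r/4)^(4T) / (1+q/4)^(4T)
= 23761 × 1.036712 / 1.017607 = 23761 × 1.018774
F = 24,207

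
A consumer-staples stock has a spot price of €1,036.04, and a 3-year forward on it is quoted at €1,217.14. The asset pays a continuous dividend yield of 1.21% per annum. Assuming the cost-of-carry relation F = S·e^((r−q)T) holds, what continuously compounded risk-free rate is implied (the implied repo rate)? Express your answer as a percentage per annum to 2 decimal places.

6.58%

From F = S·e^((r−q)T): (r − q) = ln(F/S)/T
ln(1217.14/1036.04) = ln(1.174800) = 0.161098
(r − q) = 0.161098 / (3) = 0.053699
r = ln(F/S)/T + q = 0.053699 + 0.0121 = 0.065799
r = 6.58%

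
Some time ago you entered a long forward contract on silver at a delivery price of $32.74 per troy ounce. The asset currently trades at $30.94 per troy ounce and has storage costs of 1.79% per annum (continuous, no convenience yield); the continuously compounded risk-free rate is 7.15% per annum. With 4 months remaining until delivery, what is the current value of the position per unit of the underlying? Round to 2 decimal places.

-$0.84 per troy ounce

Current fair forward for the remaining 4 months: F = S·e^((r + u)·T), (r + u) = 0.0715 + 0.0179 = 0.0894
F = 30.94 · e^(0.0894 × 4/12) = 30.94 × 1.030248 = 31.8759
Value of long forward = (F − K)·e^(−rT) = (31.8759 − 32.74) · e^(−0.0715·4/12)
= -0.8641 × 0.976448 = -0.84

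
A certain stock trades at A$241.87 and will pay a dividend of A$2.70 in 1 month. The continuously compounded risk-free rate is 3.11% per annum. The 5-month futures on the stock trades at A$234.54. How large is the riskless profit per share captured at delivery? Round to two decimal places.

A$7.76 per share

PV(dividends) I = 2.70·e^(−0.0311·1/12) = 2.6930
Fair futures F* = (S − I)·e^(rT) = (241.87 − 2.6930)·e^0.012958 = 239.1770 × 1.013042 = 242.2963
Market A$234.54 < fair 242.2963: forward underpriced → reverse cash-and-carry (short the stock, invest proceeds at r, pay the dividends, go long the forward).
Profit at T = |F_mkt − F*| = |234.54 − 242.2963| = A$7.76 per share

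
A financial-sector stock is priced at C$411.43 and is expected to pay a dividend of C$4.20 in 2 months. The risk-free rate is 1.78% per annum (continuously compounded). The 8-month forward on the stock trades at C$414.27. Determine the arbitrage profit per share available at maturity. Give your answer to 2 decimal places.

C$2.17 per share

PV(dividends) I = 4.20·e^(−0.0178·2/12) = 4.1876
Fair forward F* = (S − I)·e^(rT) = (411.43 − 4.1876)·e^0.011867 = 407.2424 × 1.011938 = 412.1041
Market C$414.27 > fair 412.1041: forward overpriced → cash-and-carry (borrow at r, buy the stock and collect the dividends, short the forward).
Profit at T = |F_mkt − F*| = |414.27 − 412.1041| = C$2.17 per share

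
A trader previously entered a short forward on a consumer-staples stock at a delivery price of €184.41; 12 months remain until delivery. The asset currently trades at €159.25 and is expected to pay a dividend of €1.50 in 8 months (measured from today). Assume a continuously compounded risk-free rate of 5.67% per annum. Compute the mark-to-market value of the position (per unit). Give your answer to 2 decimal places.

PV(remaining dividends) I = 1.50·e^(−0.0567·8/12) = 1.4444
Current forward F = (S − I)·e^(rT) = (159.25 − 1.4444)·e^(0.0567·12/12) = 157.8056 × 1.058338 = 167.0117
Value (long) = (F − K)·e^(−rT) = (167.0117 − 184.41) × 0.944877 = -16.4393
Short position value = −(long value) = €16.44

€16.44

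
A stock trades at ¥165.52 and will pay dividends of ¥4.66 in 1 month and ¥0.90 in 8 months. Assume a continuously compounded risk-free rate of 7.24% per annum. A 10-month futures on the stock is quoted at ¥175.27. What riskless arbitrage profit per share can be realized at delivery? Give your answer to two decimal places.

PV(dividends) I = 4.66·e^(−0.0724·1/12) + 0.90·e^(−0.0724·8/12) = 5.4896
Fair futures F* = (S − I)·e^(rT) = (165.52 − 5.4896)·e^0.060333 = 160.0304 × 1.062190 = 169.9827
Market ¥175.27 > fair 169.9827: forward overpriced → cash-and-carry (borrow at r, buy the stock and collect the dividends, short the forward).
Profit at T = |F_mkt − F*| = |175.27 − 169.9827| = ¥5.29 per share

¥5.29 per share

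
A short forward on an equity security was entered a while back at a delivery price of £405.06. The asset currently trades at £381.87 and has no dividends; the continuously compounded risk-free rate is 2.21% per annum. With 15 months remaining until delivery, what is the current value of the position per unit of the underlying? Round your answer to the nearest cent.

£12.15

Current fair forward for the remaining 15 months: F = S·e^(r·T), r = 0.0221
F = 381.87 · e^(0.0221 × 15/12) = 381.87 × 1.028010 = 392.5662
Value of long forward = (F − K)·e^(−rT) = (392.5662 − 405.06) · e^(−0.0221·15/12)
= -12.4938 × 0.972753 = -12.15
Short position value = −(long value) = £12.15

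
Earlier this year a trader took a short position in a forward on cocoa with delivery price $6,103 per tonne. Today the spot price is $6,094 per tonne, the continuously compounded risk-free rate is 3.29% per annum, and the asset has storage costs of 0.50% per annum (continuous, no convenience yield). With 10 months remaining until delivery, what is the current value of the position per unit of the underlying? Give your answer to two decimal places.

Current fair forward for the remaining 10 months: F = S·e^((r + u)·T), (r + u) = 0.0329 + 0.0050 = 0.0379
F = 6094 · e^(0.0379 × 10/12) = 6094 × 1.03208738 = 6289.5405
Value of long forward = (F − K)·e^(−rT) = (6289.5405 − 6103) · e^(−0.0329·10/12)
= 186.5405 × 0.97295576 = 181.50
Short position value = −(long value) = -$181.50

-$181.50 per tonne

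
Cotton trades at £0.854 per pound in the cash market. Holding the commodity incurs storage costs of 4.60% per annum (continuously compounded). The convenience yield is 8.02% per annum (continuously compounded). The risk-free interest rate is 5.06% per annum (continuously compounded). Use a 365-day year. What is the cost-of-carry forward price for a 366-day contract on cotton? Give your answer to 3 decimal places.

£0.868 per pound

Net carry = r + u − y = 0.0506 + 0.0460 − 0.0802 = 0.0164
F = S·e^((r+u−y)T) = 0.854 · e^(0.0164 × 366/365) = 0.854 · e^0.016445
= 0.854 × 1.016581 = £0.868 per pound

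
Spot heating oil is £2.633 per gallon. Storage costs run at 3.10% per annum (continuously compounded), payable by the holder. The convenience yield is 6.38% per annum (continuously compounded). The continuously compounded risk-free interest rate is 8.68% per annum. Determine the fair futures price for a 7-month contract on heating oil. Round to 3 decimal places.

£2.717 per gallon

Net carry = r + u − y = 0.0868 + 0.0310 − 0.0638 = 0.0540
F = S·e^((r+u−y)T) = 2.633 · e^(0.0540 × 7/12) = 2.633 · e^0.031500
= 2.633 × 1.032001 = £2.717 per gallon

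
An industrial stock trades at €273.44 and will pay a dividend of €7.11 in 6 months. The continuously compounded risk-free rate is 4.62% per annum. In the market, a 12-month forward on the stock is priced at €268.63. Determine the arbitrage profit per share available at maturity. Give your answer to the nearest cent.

€10.46 per share

PV(dividends) I = 7.11·e^(−0.0462·6/12) = 6.9476
Fair forward F* = (S − I)·e^(rT) = (273.44 − 6.9476)·e^0.046200 = 266.4924 × 1.047284 = 279.0932
Market €268.63 < fair 279.0932: forward underpriced → reverse cash-and-carry (short the stock, invest proceeds at r, pay the dividends, go long the forward).
Profit at T = |F_mkt − F*| = |268.63 − 279.0932| = €10.46 per share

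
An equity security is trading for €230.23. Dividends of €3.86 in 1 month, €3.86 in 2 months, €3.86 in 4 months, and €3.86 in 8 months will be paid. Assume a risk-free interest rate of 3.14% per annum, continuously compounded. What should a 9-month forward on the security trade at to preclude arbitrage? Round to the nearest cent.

PV(dividends) I = 3.86·e^(−0.0314·1/12) + 3.86·e^(−0.0314·2/12) + 3.86·e^(−0.0314·4/12) + 3.86·e^(−0.0314·8/12)
I = 3.8499 + 3.8399 + 3.8198 + 3.7800 = 15.2896
F = (S − I)·e^(rT) = (230.23 − 15.2896) · e^(0.0314·9/12)
= 214.9404 · e^0.023550 = 214.9404 × 1.023829 = €220.06

€220.06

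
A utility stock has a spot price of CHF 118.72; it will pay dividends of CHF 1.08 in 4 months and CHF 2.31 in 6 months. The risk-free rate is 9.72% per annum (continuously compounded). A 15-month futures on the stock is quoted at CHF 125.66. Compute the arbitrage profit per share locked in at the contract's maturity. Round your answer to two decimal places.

PV(dividends) I = 1.08·e^(−0.0972·4/12) + 2.31·e^(−0.0972·6/12) = 3.2460
Fair futures F* = (S − I)·e^(rT) = (118.72 − 3.2460)·e^0.121500 = 115.4740 × 1.129189 = 130.3920
Market CHF 125.66 < fair 130.3920: forward underpriced → reverse cash-and-carry (short the stock, invest proceeds at r, pay the dividends, go long the forward).
Profit at T = |F_mkt − F*| = |125.66 − 130.3920| = CHF 4.73 per share

CHF 4.73 per share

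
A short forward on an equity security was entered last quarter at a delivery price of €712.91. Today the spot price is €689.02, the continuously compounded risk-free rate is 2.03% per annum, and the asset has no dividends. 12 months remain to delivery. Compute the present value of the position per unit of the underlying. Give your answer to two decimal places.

Current fair forward for the remaining 12 months: F = S·e^(r·T), r = 0.0203
F = 689.02 · e^(0.0203 × 12/12) = 689.02 × 1.020507 = 703.1497
Value of long forward = (F − K)·e^(−rT) = (703.1497 − 712.91) · e^(−0.0203·12/12)
= -9.7603 × 0.979905 = -9.56
Short position value = −(long value) = €9.56

€9.56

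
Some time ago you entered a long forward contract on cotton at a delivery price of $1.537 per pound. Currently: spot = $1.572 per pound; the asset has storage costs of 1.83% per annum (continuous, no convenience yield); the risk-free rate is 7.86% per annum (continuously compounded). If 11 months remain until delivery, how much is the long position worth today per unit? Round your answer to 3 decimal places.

Current fair forward for the remaining 11 months: F = S·e^((r + u)·T), (r + u) = 0.0786 + 0.0183 = 0.0969
F = 1.572 · e^(0.0969 × 11/12) = 1.572 × 1.092889 = 1.7180
Value of long forward = (F − K)·e^(−rT) = (1.7180 − 1.537) · e^(−0.0786·11/12)
= 0.1810 × 0.930484 = 0.168

$0.168 per pound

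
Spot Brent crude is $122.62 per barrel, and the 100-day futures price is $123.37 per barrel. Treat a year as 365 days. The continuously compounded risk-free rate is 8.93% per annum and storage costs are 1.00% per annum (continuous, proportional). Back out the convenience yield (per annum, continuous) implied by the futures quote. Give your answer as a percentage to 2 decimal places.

F = S·e^((r+u−y)T) ⇒ (r+u−y) = ln(F/S)/T
ln(123.37/122.62) = 0.006098; /T ⇒ 0.022258
y = r + u − ln(F/S)/T = 0.0893 + 0.0100 − 0.022258 = 0.077042
y = 7.70%

7.70%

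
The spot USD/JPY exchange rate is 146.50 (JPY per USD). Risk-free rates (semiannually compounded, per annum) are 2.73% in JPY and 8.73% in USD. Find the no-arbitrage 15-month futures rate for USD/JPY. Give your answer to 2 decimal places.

By covered interest parity, F = S · (1+r_JPY/2)^(2T) / (1+r_USD/2)^(2T)
= 146.50 × 1.034475 / 1.112723 = 146.50 × 0.929679
F = 136.20 JPY per USD

136.20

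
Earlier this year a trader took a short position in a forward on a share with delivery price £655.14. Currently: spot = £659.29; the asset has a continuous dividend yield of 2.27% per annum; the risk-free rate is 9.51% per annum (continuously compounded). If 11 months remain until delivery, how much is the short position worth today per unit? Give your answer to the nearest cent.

Current fair forward for the remaining 11 months: F = S·e^((r − q)·T), (r − q) = 0.0951 − 0.0227 = 0.0724
F = 659.29 · e^(0.0724 × 11/12) = 659.29 × 1.068618 = 704.5292
Value of long forward = (F − K)·e^(−rT) = (704.5292 − 655.14) · e^(−0.0951·11/12)
= 49.3892 × 0.916517 = 45.27
Short position value = −(long value) = -£45.27

-£45.27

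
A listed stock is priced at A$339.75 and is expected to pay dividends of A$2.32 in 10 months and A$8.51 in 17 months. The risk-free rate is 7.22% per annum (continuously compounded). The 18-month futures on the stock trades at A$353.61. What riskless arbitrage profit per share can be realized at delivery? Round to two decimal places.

A$14.01 per share

PV(dividends) I = 2.32·e^(−0.0722·10/12) + 8.51·e^(−0.0722·17/12) = 9.8671
Fair futures F* = (S − I)·e^(rT) = (339.75 − 9.8671)·e^0.108300 = 329.8829 × 1.114382 = 367.6156
Market A$353.61 < fair 367.6156: forward underpriced → reverse cash-and-carry (short the stock, invest proceeds at r, pay the dividends, go long the forward).
Profit at T = |F_mkt − F*| = |353.61 − 367.6156| = A$14.01 per share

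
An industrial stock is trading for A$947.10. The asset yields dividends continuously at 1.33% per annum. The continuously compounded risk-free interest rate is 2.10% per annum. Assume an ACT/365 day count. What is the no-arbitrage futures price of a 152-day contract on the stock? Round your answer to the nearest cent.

F = S·e^((r − q)T) = 947.10 · e^((0.0210 − 0.0133) × 152/365)
= 947.10 · e^0.003207 = 947.10 × 1.003212
F = A$950.14

A$950.14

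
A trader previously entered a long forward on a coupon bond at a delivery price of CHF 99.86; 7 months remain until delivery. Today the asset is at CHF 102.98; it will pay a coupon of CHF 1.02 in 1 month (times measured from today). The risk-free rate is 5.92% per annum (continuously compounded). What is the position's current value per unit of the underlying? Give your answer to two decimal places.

CHF 5.49

PV(remaining coupons) I = 1.02·e^(−0.0592·1/12) = 1.0150
Current forward F = (S − I)·e^(rT) = (102.98 − 1.0150)·e^(0.0592·7/12) = 101.9650 × 1.035137 = 105.5477
Value (long) = (F − K)·e^(−rT) = (105.5477 − 99.86) × 0.966056 = 5.4946
Value = CHF 5.49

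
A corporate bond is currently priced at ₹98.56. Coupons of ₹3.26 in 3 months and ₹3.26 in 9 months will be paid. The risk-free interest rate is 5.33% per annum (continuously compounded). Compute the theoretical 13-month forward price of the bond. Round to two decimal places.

PV(coupons) I = 3.26·e^(−0.0533·3/12) + 3.26·e^(−0.0533·9/12)
I = 3.2168 + 3.1323 = 6.3491
F = (S − I)·e^(rT) = (98.56 − 6.3491) · e^(0.0533·13/12)
= 92.2109 · e^0.057742 = 92.2109 × 1.059442 = ₹97.69

₹97.69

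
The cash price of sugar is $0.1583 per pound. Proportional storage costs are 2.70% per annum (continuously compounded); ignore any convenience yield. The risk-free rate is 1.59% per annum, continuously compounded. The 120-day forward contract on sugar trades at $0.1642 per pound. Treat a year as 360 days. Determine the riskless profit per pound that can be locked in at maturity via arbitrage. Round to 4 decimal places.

$0.0036 per pound

Fair forward: F* = S·e^(carry·T), with carry = (r + u) = 0.0159 + 0.0270 = 0.0429
F* = 0.1583 · e^(0.0429 × 120/360) = 0.1583 · e^0.014300 = 0.1583 × 1.014403 = $0.1606
Market $0.1642 > fair $0.1606: forward overpriced → cash-and-carry (buy spot, short the forward).
At maturity, profit = |F_mkt − F*| = |0.1642 − 0.1606| = $0.0036 per pound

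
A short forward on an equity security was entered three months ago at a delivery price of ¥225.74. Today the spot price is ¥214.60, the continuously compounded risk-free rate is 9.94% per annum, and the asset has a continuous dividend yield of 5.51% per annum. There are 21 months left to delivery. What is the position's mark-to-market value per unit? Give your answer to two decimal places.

-¥5.18

Current fair forward for the remaining 21 months: F = S·e^((r − q)·T), (r − q) = 0.0994 − 0.0551 = 0.0443
F = 214.60 · e^(0.0443 × 21/12) = 214.60 × 1.080609 = 231.8987
Value of long forward = (F − K)·e^(−rT) = (231.8987 − 225.74) · e^(−0.0994·21/12)
= 6.1587 × 0.840339 = 5.18
Short position value = −(long value) = -¥5.18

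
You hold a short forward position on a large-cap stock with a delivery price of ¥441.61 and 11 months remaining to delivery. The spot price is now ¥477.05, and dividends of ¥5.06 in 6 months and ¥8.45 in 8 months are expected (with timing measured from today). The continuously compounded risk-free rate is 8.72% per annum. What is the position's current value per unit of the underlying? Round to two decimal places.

PV(remaining dividends) I = 5.06·e^(−0.0872·6/12) + 8.45·e^(−0.0872·8/12) = 12.8169
Current forward F = (S − I)·e^(rT) = (477.05 − 12.8169)·e^(0.0872·11/12) = 464.2331 × 1.083215 = 502.8643
Value (long) = (F − K)·e^(−rT) = (502.8643 − 441.61) × 0.923178 = 56.5486
Short position value = −(long value) = -¥56.55

-¥56.55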